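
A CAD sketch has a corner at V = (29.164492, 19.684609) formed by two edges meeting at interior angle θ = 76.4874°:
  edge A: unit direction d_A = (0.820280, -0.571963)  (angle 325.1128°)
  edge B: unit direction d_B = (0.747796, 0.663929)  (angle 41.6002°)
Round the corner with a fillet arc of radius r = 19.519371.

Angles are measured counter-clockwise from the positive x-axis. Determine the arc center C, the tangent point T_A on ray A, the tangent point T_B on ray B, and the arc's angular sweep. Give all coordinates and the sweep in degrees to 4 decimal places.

bisector direction at 3.3565° = (0.998285,0.058548)
center distance |VC| = r/sin(θ/2) = 19.519371/sin(38.2437°) = 31.533330
C = V + |VC|·bis = (60.6437,21.5308)
T_A = V + ((C−V)·d_A)·d_A = V + 24.7658·d_A = (49.4794,5.5195)
T_B = V + ((C−V)·d_B)·d_B = V + 24.7658·d_B = (47.6843,36.1273)
sweep = 180° − θ = 103.5126°

center=(60.6437,21.5308) T_A=(49.4794,5.5195) T_B=(47.6843,36.1273) sweep=103.5126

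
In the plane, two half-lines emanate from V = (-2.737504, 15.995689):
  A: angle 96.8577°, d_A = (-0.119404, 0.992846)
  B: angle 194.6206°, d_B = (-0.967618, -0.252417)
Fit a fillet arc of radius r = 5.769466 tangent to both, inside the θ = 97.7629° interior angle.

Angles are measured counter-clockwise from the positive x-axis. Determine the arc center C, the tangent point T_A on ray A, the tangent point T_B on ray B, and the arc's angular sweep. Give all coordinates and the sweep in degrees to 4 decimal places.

center=(-9.0670,20.3071) T_A=(-3.3389,20.9960) T_B=(-7.6107,14.7244) sweep=82.2371

bisector direction at 145.7391° = (-0.826483,0.562961)
center distance |VC| = r/sin(θ/2) = 5.769466/sin(48.8815°) = 7.658408
C = V + |VC|·bis = (-9.0670,20.3071)
T_A = V + ((C−V)·d_A)·d_A = V + 5.0363·d_A = (-3.3389,20.9960)
T_B = V + ((C−V)·d_B)·d_B = V + 5.0363·d_B = (-7.6107,14.7244)
sweep = 180° − θ = 82.2371°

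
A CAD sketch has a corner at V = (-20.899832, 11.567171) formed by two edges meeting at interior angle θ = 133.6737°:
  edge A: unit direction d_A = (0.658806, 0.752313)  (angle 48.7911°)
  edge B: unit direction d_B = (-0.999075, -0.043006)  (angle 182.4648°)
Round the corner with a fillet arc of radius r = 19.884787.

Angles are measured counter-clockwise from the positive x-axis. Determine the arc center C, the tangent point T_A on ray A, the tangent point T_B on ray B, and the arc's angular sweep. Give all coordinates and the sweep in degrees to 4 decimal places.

bisector direction at 115.6279° = (-0.432526,0.901622)
center distance |VC| = r/sin(θ/2) = 19.884787/sin(66.8368°) = 21.628274
C = V + |VC|·bis = (-30.2546,31.0677)
T_A = V + ((C−V)·d_A)·d_A = V + 8.5075·d_A = (-15.2950,17.9675)
T_B = V + ((C−V)·d_B)·d_B = V + 8.5075·d_B = (-29.3995,11.2013)
sweep = 180° − θ = 46.3263°

center=(-30.2546,31.0677) T_A=(-15.2950,17.9675) T_B=(-29.3995,11.2013) sweep=46.3263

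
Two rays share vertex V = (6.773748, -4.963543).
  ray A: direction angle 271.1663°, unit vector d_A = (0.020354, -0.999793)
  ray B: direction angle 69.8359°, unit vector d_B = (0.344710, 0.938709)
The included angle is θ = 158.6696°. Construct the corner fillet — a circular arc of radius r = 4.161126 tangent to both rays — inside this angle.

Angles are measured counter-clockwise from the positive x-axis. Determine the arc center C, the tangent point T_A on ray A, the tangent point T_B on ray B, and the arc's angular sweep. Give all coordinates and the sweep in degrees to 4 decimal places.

center=(10.9500,-5.6623) T_A=(6.7897,-5.7470) T_B=(7.0439,-4.2279) sweep=21.3304

bisector direction at 350.5011° = (0.986289,-0.165029)
center distance |VC| = r/sin(θ/2) = 4.161126/sin(79.3348°) = 4.234271
C = V + |VC|·bis = (10.9500,-5.6623)
T_A = V + ((C−V)·d_A)·d_A = V + 0.7836·d_A = (6.7897,-5.7470)
T_B = V + ((C−V)·d_B)·d_B = V + 0.7836·d_B = (7.0439,-4.2279)
sweep = 180° − θ = 21.3304°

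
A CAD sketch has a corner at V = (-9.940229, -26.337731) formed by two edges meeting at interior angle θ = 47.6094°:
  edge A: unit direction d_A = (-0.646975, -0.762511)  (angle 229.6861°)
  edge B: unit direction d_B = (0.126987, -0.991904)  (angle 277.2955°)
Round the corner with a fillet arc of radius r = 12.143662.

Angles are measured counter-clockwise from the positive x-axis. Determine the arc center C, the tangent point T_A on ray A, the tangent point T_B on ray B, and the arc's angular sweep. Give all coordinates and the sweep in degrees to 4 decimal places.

bisector direction at 253.4908° = (-0.284169,-0.958774)
center distance |VC| = r/sin(θ/2) = 12.143662/sin(23.8047°) = 30.086843
C = V + |VC|·bis = (-18.4900,-55.1842)
T_A = V + ((C−V)·d_A)·d_A = V + 27.5273·d_A = (-27.7497,-47.3276)
T_B = V + ((C−V)·d_B)·d_B = V + 27.5273·d_B = (-6.4446,-53.6421)
sweep = 180° − θ = 132.3906°

center=(-18.4900,-55.1842) T_A=(-27.7497,-47.3276) T_B=(-6.4446,-53.6421) sweep=132.3906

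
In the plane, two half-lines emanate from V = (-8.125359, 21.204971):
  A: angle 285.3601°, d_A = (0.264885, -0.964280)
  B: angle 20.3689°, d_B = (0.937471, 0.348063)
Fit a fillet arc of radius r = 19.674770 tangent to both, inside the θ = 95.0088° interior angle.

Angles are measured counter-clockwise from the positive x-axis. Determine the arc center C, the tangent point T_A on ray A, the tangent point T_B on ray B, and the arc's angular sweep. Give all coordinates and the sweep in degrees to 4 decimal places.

center=(15.6214,9.0346) T_A=(-3.3506,3.8230) T_B=(8.7733,27.4791) sweep=84.9912

bisector direction at 332.8645° = (0.889930,-0.456096)
center distance |VC| = r/sin(θ/2) = 19.674770/sin(47.5044°) = 26.683833
C = V + |VC|·bis = (15.6214,9.0346)
T_A = V + ((C−V)·d_A)·d_A = V + 18.0258·d_A = (-3.3506,3.8230)
T_B = V + ((C−V)·d_B)·d_B = V + 18.0258·d_B = (8.7733,27.4791)
sweep = 180° − θ = 84.9912°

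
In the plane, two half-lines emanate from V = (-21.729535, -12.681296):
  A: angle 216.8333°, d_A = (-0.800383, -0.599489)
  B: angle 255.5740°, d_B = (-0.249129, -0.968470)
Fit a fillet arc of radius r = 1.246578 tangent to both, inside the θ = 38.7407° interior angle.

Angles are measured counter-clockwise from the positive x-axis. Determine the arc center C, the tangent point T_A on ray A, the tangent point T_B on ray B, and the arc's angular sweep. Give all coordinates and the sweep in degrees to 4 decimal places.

bisector direction at 236.2036° = (-0.556243,-0.831020)
center distance |VC| = r/sin(θ/2) = 1.246578/sin(19.3703°) = 3.758455
C = V + |VC|·bis = (-23.8201,-15.8046)
T_A = V + ((C−V)·d_A)·d_A = V + 3.5457·d_A = (-24.5675,-14.8069)
T_B = V + ((C−V)·d_B)·d_B = V + 3.5457·d_B = (-22.6129,-16.1152)
sweep = 180° − θ = 141.2593°

center=(-23.8201,-15.8046) T_A=(-24.5675,-14.8069) T_B=(-22.6129,-16.1152) sweep=141.2593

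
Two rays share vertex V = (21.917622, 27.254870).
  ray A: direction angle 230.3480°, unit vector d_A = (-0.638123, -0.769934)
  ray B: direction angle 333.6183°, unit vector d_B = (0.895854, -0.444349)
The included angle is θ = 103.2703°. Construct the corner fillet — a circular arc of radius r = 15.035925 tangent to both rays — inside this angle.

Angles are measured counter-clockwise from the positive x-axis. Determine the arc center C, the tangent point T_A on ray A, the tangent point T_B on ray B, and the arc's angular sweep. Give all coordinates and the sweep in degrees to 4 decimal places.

center=(25.8992,8.4961) T_A=(14.3225,18.0909) T_B=(32.5804,21.9661) sweep=76.7297

bisector direction at 281.9832° = (0.207624,-0.978209)
center distance |VC| = r/sin(θ/2) = 15.035925/sin(51.6352°) = 19.176657
C = V + |VC|·bis = (25.8992,8.4961)
T_A = V + ((C−V)·d_A)·d_A = V + 11.9023·d_A = (14.3225,18.0909)
T_B = V + ((C−V)·d_B)·d_B = V + 11.9023·d_B = (32.5804,21.9661)
sweep = 180° − θ = 76.7297°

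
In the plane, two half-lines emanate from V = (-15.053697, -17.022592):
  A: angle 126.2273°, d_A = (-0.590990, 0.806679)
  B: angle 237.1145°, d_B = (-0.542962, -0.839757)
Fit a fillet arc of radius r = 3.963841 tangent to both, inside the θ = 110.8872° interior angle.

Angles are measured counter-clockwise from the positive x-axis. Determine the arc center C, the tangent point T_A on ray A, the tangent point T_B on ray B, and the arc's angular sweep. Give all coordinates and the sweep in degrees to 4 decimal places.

bisector direction at 181.6709° = (-0.999575,-0.029159)
center distance |VC| = r/sin(θ/2) = 3.963841/sin(55.4436°) = 4.813009
C = V + |VC|·bis = (-19.8647,-17.1629)
T_A = V + ((C−V)·d_A)·d_A = V + 2.7300·d_A = (-16.6671,-14.8203)
T_B = V + ((C−V)·d_B)·d_B = V + 2.7300·d_B = (-16.5360,-19.3151)
sweep = 180° − θ = 69.1128°

center=(-19.8647,-17.1629) T_A=(-16.6671,-14.8203) T_B=(-16.5360,-19.3151) sweep=69.1128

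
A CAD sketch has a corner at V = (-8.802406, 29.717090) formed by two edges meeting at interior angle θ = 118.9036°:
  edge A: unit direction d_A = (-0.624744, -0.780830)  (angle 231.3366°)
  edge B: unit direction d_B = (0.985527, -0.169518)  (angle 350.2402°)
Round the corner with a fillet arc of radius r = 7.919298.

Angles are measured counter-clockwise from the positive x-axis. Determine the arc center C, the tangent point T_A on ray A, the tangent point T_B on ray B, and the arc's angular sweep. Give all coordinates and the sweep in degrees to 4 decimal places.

center=(-5.5387,21.1201) T_A=(-11.7223,26.0676) T_B=(-4.1962,28.9248) sweep=61.0964

bisector direction at 290.7884° = (0.354918,-0.934898)
center distance |VC| = r/sin(θ/2) = 7.919298/sin(59.4518°) = 9.195635
C = V + |VC|·bis = (-5.5387,21.1201)
T_A = V + ((C−V)·d_A)·d_A = V + 4.6738·d_A = (-11.7223,26.0676)
T_B = V + ((C−V)·d_B)·d_B = V + 4.6738·d_B = (-4.1962,28.9248)
sweep = 180° − θ = 61.0964°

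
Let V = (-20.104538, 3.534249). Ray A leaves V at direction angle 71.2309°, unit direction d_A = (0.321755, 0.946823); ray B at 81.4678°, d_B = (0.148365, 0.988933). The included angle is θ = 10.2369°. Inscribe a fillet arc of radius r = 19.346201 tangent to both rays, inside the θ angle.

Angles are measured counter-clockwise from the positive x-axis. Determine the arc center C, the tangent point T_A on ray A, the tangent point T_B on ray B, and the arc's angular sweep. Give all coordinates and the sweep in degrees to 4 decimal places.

bisector direction at 76.3494° = (0.236001,0.971753)
center distance |VC| = r/sin(θ/2) = 19.346201/sin(5.1185°) = 216.849121
C = V + |VC|·bis = (31.0721,214.2580)
T_A = V + ((C−V)·d_A)·d_A = V + 215.9844·d_A = (49.3896,208.0332)
T_B = V + ((C−V)·d_B)·d_B = V + 215.9844·d_B = (11.9400,217.1283)
sweep = 180° − θ = 169.7631°

center=(31.0721,214.2580) T_A=(49.3896,208.0332) T_B=(11.9400,217.1283) sweep=169.7631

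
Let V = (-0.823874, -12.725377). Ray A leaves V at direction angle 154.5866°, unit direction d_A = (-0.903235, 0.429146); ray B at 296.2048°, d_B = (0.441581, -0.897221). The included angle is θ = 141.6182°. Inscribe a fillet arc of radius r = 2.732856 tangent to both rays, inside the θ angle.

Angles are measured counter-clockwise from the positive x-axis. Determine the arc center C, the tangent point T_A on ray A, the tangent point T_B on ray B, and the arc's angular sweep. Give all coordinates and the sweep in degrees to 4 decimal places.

bisector direction at 225.3957° = (-0.702206,-0.711973)
center distance |VC| = r/sin(θ/2) = 2.732856/sin(70.8091°) = 2.893661
C = V + |VC|·bis = (-2.8558,-14.7856)
T_A = V + ((C−V)·d_A)·d_A = V + 0.9512·d_A = (-1.6830,-12.3172)
T_B = V + ((C−V)·d_B)·d_B = V + 0.9512·d_B = (-0.4038,-13.5788)
sweep = 180° − θ = 38.3818°

center=(-2.8558,-14.7856) T_A=(-1.6830,-12.3172) T_B=(-0.4038,-13.5788) sweep=38.3818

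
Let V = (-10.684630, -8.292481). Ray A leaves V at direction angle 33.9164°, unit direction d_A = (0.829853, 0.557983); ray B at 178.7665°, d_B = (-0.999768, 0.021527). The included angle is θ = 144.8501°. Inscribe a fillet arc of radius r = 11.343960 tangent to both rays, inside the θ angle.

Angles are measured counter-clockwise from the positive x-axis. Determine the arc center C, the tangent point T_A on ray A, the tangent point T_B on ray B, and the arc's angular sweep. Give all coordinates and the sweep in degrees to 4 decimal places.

bisector direction at 106.3415° = (-0.281361,0.959602)
center distance |VC| = r/sin(θ/2) = 11.343960/sin(72.4250°) = 11.899391
C = V + |VC|·bis = (-14.0327,3.1262)
T_A = V + ((C−V)·d_A)·d_A = V + 3.5931·d_A = (-7.7029,-6.2876)
T_B = V + ((C−V)·d_B)·d_B = V + 3.5931·d_B = (-14.2769,-8.2151)
sweep = 180° − θ = 35.1499°

center=(-14.0327,3.1262) T_A=(-7.7029,-6.2876) T_B=(-14.2769,-8.2151) sweep=35.1499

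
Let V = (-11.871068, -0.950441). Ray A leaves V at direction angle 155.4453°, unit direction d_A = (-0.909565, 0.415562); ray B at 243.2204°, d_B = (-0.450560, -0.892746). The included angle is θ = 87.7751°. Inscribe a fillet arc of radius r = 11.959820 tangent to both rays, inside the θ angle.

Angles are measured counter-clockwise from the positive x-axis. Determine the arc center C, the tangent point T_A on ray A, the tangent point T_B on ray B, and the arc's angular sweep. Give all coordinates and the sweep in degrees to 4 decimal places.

bisector direction at 199.3329° = (-0.943611,-0.331055)
center distance |VC| = r/sin(θ/2) = 11.959820/sin(43.8875°) = 17.251932
C = V + |VC|·bis = (-28.1502,-6.6618)
T_A = V + ((C−V)·d_A)·d_A = V + 12.4335·d_A = (-23.1801,4.2164)
T_B = V + ((C−V)·d_B)·d_B = V + 12.4335·d_B = (-17.4731,-12.0504)
sweep = 180° − θ = 92.2249°

center=(-28.1502,-6.6618) T_A=(-23.1801,4.2164) T_B=(-17.4731,-12.0504) sweep=92.2249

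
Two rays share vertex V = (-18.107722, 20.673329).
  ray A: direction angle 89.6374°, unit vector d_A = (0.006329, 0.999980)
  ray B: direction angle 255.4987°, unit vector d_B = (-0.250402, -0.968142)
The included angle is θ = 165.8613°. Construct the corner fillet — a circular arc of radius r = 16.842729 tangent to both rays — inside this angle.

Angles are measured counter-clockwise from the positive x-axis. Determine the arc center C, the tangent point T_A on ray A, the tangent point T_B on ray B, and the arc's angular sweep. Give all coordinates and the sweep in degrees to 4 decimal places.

bisector direction at 172.5680° = (-0.991599,0.129349)
center distance |VC| = r/sin(θ/2) = 16.842729/sin(82.9306°) = 16.971750
C = V + |VC|·bis = (-34.9369,22.8686)
T_A = V + ((C−V)·d_A)·d_A = V + 2.0887·d_A = (-18.0945,22.7620)
T_B = V + ((C−V)·d_B)·d_B = V + 2.0887·d_B = (-18.6307,18.6511)
sweep = 180° − θ = 14.1387°

center=(-34.9369,22.8686) T_A=(-18.0945,22.7620) T_B=(-18.6307,18.6511) sweep=14.1387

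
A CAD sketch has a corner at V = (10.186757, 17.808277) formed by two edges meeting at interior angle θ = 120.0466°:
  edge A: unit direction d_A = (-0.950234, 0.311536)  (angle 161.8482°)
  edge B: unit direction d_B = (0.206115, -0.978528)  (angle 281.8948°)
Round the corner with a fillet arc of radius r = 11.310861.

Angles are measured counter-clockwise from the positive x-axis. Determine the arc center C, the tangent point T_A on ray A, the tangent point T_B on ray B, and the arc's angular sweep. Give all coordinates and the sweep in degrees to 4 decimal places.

bisector direction at 221.8715° = (-0.744644,-0.667462)
center distance |VC| = r/sin(θ/2) = 11.310861/sin(60.0233°) = 13.057593
C = V + |VC|·bis = (0.4635,9.0928)
T_A = V + ((C−V)·d_A)·d_A = V + 6.5242·d_A = (3.9872,19.8408)
T_B = V + ((C−V)·d_B)·d_B = V + 6.5242·d_B = (11.5315,11.4242)
sweep = 180° − θ = 59.9534°

center=(0.4635,9.0928) T_A=(3.9872,19.8408) T_B=(11.5315,11.4242) sweep=59.9534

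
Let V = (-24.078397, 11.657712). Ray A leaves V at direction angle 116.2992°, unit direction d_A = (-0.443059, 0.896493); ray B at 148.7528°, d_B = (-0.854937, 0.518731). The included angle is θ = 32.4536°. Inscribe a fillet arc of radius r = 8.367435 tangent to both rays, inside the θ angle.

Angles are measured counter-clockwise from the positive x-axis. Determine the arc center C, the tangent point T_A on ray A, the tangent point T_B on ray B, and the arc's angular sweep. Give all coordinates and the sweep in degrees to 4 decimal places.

bisector direction at 132.5260° = (-0.675925,0.736971)
center distance |VC| = r/sin(θ/2) = 8.367435/sin(16.2268°) = 29.943557
C = V + |VC|·bis = (-44.3180,33.7252)
T_A = V + ((C−V)·d_A)·d_A = V + 28.7507·d_A = (-36.8166,37.4325)
T_B = V + ((C−V)·d_B)·d_B = V + 28.7507·d_B = (-48.6584,26.5716)
sweep = 180° − θ = 147.5464°

center=(-44.3180,33.7252) T_A=(-36.8166,37.4325) T_B=(-48.6584,26.5716) sweep=147.5464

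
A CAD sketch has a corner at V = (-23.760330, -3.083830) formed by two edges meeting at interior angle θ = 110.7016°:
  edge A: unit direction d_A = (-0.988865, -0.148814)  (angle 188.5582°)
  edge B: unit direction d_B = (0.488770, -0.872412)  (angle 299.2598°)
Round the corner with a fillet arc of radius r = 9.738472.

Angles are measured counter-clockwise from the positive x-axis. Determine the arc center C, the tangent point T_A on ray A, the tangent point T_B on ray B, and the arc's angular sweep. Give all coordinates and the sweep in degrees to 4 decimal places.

bisector direction at 243.9090° = (-0.439798,-0.898097)
center distance |VC| = r/sin(θ/2) = 9.738472/sin(55.3508°) = 11.837951
C = V + |VC|·bis = (-28.9666,-13.7155)
T_A = V + ((C−V)·d_A)·d_A = V + 6.7305·d_A = (-30.4159,-4.0854)
T_B = V + ((C−V)·d_B)·d_B = V + 6.7305·d_B = (-20.4707,-8.9556)
sweep = 180° − θ = 69.2984°

center=(-28.9666,-13.7155) T_A=(-30.4159,-4.0854) T_B=(-20.4707,-8.9556) sweep=69.2984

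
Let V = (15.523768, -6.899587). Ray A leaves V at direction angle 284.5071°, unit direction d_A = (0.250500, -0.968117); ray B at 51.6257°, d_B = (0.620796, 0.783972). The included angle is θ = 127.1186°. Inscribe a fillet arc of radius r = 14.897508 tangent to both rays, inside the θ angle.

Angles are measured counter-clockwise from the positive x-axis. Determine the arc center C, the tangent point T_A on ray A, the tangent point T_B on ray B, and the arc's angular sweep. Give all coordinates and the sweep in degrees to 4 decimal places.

center=(31.8021,-10.3399) T_A=(17.3796,-14.0718) T_B=(20.1229,-1.0916) sweep=52.8814

bisector direction at 348.0664° = (0.978388,-0.206778)
center distance |VC| = r/sin(θ/2) = 14.897508/sin(63.5593°) = 16.637905
C = V + |VC|·bis = (31.8021,-10.3399)
T_A = V + ((C−V)·d_A)·d_A = V + 7.4084·d_A = (17.3796,-14.0718)
T_B = V + ((C−V)·d_B)·d_B = V + 7.4084·d_B = (20.1229,-1.0916)
sweep = 180° − θ = 52.8814°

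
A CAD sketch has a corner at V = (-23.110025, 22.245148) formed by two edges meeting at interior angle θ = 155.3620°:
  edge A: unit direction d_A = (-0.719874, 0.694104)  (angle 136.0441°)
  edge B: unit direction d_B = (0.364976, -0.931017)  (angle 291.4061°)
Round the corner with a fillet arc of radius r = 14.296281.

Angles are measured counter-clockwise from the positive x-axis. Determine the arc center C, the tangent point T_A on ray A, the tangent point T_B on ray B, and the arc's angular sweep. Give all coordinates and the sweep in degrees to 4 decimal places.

bisector direction at 213.7251° = (-0.831711,-0.555209)
center distance |VC| = r/sin(θ/2) = 14.296281/sin(77.6810°) = 14.633213
C = V + |VC|·bis = (-35.2806,14.1207)
T_A = V + ((C−V)·d_A)·d_A = V + 3.1221·d_A = (-25.3575,24.4122)
T_B = V + ((C−V)·d_B)·d_B = V + 3.1221·d_B = (-21.9705,19.3385)
sweep = 180° − θ = 24.6380°

center=(-35.2806,14.1207) T_A=(-25.3575,24.4122) T_B=(-21.9705,19.3385) sweep=24.6380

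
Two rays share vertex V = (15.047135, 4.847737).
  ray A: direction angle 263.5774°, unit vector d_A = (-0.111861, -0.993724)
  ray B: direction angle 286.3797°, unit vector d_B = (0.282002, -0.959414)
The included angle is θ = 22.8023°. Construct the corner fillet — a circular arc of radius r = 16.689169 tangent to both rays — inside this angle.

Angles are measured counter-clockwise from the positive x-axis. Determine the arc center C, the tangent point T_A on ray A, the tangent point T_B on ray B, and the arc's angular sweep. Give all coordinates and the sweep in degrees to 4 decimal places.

center=(22.3739,-79.2602) T_A=(5.7895,-77.3933) T_B=(38.3857,-74.5538) sweep=157.1977

bisector direction at 274.9786° = (0.086783,-0.996227)
center distance |VC| = r/sin(θ/2) = 16.689169/sin(11.4011°) = 84.426452
C = V + |VC|·bis = (22.3739,-79.2602)
T_A = V + ((C−V)·d_A)·d_A = V + 82.7605·d_A = (5.7895,-77.3933)
T_B = V + ((C−V)·d_B)·d_B = V + 82.7605·d_B = (38.3857,-74.5538)
sweep = 180° − θ = 157.1977°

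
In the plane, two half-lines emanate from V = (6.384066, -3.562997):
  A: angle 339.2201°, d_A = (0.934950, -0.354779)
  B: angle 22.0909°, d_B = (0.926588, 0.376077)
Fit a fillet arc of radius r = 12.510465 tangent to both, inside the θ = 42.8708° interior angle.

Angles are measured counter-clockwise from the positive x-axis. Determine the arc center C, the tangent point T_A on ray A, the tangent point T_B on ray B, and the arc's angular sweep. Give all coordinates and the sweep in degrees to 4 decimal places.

bisector direction at 0.6555° = (0.999935,0.011440)
center distance |VC| = r/sin(θ/2) = 12.510465/sin(21.4354°) = 34.232857
C = V + |VC|·bis = (40.6147,-3.1714)
T_A = V + ((C−V)·d_A)·d_A = V + 31.8650·d_A = (36.1762,-14.8680)
T_B = V + ((C−V)·d_B)·d_B = V + 31.8650·d_B = (35.9098,8.4207)
sweep = 180° − θ = 137.1292°

center=(40.6147,-3.1714) T_A=(36.1762,-14.8680) T_B=(35.9098,8.4207) sweep=137.1292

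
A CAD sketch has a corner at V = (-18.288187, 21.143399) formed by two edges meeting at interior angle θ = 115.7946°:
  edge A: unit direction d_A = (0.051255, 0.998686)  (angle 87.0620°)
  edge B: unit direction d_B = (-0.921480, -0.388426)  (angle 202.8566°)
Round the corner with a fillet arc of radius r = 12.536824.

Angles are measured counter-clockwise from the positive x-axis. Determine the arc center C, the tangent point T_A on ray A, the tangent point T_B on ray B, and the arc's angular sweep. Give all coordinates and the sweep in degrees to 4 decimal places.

bisector direction at 144.9593° = (-0.818744,0.574158)
center distance |VC| = r/sin(θ/2) = 12.536824/sin(57.8973°) = 14.799752
C = V + |VC|·bis = (-30.4054,29.6408)
T_A = V + ((C−V)·d_A)·d_A = V + 7.8652·d_A = (-17.8851,28.9982)
T_B = V + ((C−V)·d_B)·d_B = V + 7.8652·d_B = (-25.5358,18.0884)
sweep = 180° − θ = 64.2054°

center=(-30.4054,29.6408) T_A=(-17.8851,28.9982) T_B=(-25.5358,18.0884) sweep=64.2054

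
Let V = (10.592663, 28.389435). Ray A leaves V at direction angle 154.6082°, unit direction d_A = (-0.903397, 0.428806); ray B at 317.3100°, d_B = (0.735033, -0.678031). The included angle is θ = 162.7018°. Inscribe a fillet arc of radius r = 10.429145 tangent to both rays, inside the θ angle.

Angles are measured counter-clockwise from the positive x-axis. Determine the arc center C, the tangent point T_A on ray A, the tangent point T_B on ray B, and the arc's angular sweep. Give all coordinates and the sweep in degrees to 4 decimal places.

bisector direction at 235.9591° = (-0.559785,-0.828638)
center distance |VC| = r/sin(θ/2) = 10.429145/sin(81.3509°) = 10.549111
C = V + |VC|·bis = (4.6874,19.6480)
T_A = V + ((C−V)·d_A)·d_A = V + 1.5864·d_A = (9.1595,29.0697)
T_B = V + ((C−V)·d_B)·d_B = V + 1.5864·d_B = (11.7587,27.3138)
sweep = 180° − θ = 17.2982°

center=(4.6874,19.6480) T_A=(9.1595,29.0697) T_B=(11.7587,27.3138) sweep=17.2982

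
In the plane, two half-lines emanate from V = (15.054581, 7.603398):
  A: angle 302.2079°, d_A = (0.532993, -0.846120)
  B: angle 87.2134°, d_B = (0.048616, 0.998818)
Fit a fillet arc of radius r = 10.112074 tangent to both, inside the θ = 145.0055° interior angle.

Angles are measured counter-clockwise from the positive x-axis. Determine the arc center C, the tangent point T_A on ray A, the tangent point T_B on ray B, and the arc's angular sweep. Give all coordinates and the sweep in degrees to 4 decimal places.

bisector direction at 14.7107° = (0.967221,0.253938)
center distance |VC| = r/sin(θ/2) = 10.112074/sin(72.5028°) = 10.602644
C = V + |VC|·bis = (25.3097,10.2958)
T_A = V + ((C−V)·d_A)·d_A = V + 3.1878·d_A = (16.7537,4.9061)
T_B = V + ((C−V)·d_B)·d_B = V + 3.1878·d_B = (15.2096,10.7874)
sweep = 180° − θ = 34.9945°

center=(25.3097,10.2958) T_A=(16.7537,4.9061) T_B=(15.2096,10.7874) sweep=34.9945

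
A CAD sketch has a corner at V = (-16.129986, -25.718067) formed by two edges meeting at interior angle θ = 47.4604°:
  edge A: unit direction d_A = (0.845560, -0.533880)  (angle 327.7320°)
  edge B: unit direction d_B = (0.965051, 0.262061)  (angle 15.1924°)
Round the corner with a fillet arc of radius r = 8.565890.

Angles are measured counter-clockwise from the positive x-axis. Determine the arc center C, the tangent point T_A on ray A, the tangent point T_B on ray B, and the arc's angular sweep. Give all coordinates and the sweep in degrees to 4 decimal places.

center=(4.9195,-28.8781) T_A=(0.3464,-36.1211) T_B=(2.6747,-20.6116) sweep=132.5396

bisector direction at 351.4622° = (0.988918,-0.148462)
center distance |VC| = r/sin(θ/2) = 8.565890/sin(23.7302°) = 21.285397
C = V + |VC|·bis = (4.9195,-28.8781)
T_A = V + ((C−V)·d_A)·d_A = V + 19.4857·d_A = (0.3464,-36.1211)
T_B = V + ((C−V)·d_B)·d_B = V + 19.4857·d_B = (2.6747,-20.6116)
sweep = 180° − θ = 132.5396°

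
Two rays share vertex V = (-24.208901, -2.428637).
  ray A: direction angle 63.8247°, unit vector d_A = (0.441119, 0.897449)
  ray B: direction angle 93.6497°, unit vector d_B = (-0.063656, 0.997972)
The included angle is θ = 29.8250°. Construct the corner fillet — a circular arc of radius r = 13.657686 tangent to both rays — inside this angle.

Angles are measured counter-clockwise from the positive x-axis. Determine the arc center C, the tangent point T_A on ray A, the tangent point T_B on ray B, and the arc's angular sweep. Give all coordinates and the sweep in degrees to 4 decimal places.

bisector direction at 78.7372° = (0.195309,0.980742)
center distance |VC| = r/sin(θ/2) = 13.657686/sin(14.9125°) = 53.071788
C = V + |VC|·bis = (-13.8435,49.6211)
T_A = V + ((C−V)·d_A)·d_A = V + 51.2843·d_A = (-1.5864,43.5964)
T_B = V + ((C−V)·d_B)·d_B = V + 51.2843·d_B = (-27.4735,48.7517)
sweep = 180° − θ = 150.1750°

center=(-13.8435,49.6211) T_A=(-1.5864,43.5964) T_B=(-27.4735,48.7517) sweep=150.1750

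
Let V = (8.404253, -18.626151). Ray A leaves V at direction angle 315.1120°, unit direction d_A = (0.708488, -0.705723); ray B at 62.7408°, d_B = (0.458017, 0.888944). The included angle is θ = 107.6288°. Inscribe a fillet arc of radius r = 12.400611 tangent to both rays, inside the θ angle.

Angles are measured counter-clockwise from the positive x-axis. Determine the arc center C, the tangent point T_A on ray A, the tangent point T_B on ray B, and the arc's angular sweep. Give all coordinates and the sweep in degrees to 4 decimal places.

bisector direction at 8.9264° = (0.987888,0.155166)
center distance |VC| = r/sin(θ/2) = 12.400611/sin(53.8144°) = 15.364239
C = V + |VC|·bis = (23.5824,-16.2421)
T_A = V + ((C−V)·d_A)·d_A = V + 9.0711·d_A = (14.8310,-25.0278)
T_B = V + ((C−V)·d_B)·d_B = V + 9.0711·d_B = (12.5590,-10.5625)
sweep = 180° − θ = 72.3712°

center=(23.5824,-16.2421) T_A=(14.8310,-25.0278) T_B=(12.5590,-10.5625) sweep=72.3712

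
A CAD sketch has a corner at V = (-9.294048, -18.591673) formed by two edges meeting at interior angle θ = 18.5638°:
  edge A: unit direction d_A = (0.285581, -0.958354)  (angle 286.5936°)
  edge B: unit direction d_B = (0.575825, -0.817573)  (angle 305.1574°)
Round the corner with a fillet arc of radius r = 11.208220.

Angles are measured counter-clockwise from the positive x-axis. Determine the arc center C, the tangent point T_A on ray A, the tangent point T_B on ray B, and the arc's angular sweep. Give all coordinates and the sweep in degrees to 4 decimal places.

center=(21.0327,-81.1151) T_A=(10.2912,-84.3160) T_B=(30.1962,-74.6611) sweep=161.4362

bisector direction at 295.8755° = (0.436417,-0.899744)
center distance |VC| = r/sin(θ/2) = 11.208220/sin(9.2819°) = 69.490215
C = V + |VC|·bis = (21.0327,-81.1151)
T_A = V + ((C−V)·d_A)·d_A = V + 68.5804·d_A = (10.2912,-84.3160)
T_B = V + ((C−V)·d_B)·d_B = V + 68.5804·d_B = (30.1962,-74.6611)
sweep = 180° − θ = 161.4362°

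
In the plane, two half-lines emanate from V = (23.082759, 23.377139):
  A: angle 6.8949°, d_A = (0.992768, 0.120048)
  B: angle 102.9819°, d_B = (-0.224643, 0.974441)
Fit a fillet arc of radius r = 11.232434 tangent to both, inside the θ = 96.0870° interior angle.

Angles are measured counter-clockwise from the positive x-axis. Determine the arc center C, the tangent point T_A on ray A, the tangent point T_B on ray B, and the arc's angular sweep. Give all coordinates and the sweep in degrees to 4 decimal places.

bisector direction at 54.9384° = (0.574457,0.818535)
center distance |VC| = r/sin(θ/2) = 11.232434/sin(48.0435°) = 15.104410
C = V + |VC|·bis = (31.7596,35.7406)
T_A = V + ((C−V)·d_A)·d_A = V + 10.0983·d_A = (33.1080,24.5894)
T_B = V + ((C−V)·d_B)·d_B = V + 10.0983·d_B = (20.8142,33.2173)
sweep = 180° − θ = 83.9130°

center=(31.7596,35.7406) T_A=(33.1080,24.5894) T_B=(20.8142,33.2173) sweep=83.9130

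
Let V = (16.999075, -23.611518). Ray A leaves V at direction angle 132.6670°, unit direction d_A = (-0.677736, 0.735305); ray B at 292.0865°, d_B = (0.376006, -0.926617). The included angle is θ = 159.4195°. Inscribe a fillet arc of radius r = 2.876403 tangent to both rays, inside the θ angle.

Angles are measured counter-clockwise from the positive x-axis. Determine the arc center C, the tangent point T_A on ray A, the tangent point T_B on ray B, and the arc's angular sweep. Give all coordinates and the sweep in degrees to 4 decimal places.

bisector direction at 212.3768° = (-0.844545,-0.535484)
center distance |VC| = r/sin(θ/2) = 2.876403/sin(79.7097°) = 2.923425
C = V + |VC|·bis = (14.5301,-25.1770)
T_A = V + ((C−V)·d_A)·d_A = V + 0.5222·d_A = (16.6451,-23.2275)
T_B = V + ((C−V)·d_B)·d_B = V + 0.5222·d_B = (17.1954,-24.0954)
sweep = 180° − θ = 20.5805°

center=(14.5301,-25.1770) T_A=(16.6451,-23.2275) T_B=(17.1954,-24.0954) sweep=20.5805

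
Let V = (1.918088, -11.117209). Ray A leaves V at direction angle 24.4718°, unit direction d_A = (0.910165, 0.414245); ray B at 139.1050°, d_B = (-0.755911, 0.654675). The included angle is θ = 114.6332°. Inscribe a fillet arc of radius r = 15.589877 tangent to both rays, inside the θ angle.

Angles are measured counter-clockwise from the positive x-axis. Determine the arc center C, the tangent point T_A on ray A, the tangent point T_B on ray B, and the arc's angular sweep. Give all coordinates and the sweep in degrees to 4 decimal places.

bisector direction at 81.7884° = (0.142829,0.989747)
center distance |VC| = r/sin(θ/2) = 15.589877/sin(57.3166°) = 18.522613
C = V + |VC|·bis = (4.5637,7.2155)
T_A = V + ((C−V)·d_A)·d_A = V + 10.0021·d_A = (11.0217,-6.9739)
T_B = V + ((C−V)·d_B)·d_B = V + 10.0021·d_B = (-5.6426,-4.5691)
sweep = 180° − θ = 65.3668°

center=(4.5637,7.2155) T_A=(11.0217,-6.9739) T_B=(-5.6426,-4.5691) sweep=65.3668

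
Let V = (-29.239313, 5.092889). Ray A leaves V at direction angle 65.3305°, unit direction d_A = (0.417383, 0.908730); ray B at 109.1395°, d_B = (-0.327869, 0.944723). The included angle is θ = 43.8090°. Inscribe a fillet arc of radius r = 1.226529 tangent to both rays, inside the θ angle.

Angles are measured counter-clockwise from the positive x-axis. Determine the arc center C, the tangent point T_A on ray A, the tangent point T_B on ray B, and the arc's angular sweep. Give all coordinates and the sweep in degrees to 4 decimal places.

bisector direction at 87.2350° = (0.048240,0.998836)
center distance |VC| = r/sin(θ/2) = 1.226529/sin(21.9045°) = 3.287747
C = V + |VC|·bis = (-29.0807,8.3768)
T_A = V + ((C−V)·d_A)·d_A = V + 3.0504·d_A = (-27.9661,7.8649)
T_B = V + ((C−V)·d_B)·d_B = V + 3.0504·d_B = (-30.2394,7.9747)
sweep = 180° − θ = 136.1910°

center=(-29.0807,8.3768) T_A=(-27.9661,7.8649) T_B=(-30.2394,7.9747) sweep=136.1910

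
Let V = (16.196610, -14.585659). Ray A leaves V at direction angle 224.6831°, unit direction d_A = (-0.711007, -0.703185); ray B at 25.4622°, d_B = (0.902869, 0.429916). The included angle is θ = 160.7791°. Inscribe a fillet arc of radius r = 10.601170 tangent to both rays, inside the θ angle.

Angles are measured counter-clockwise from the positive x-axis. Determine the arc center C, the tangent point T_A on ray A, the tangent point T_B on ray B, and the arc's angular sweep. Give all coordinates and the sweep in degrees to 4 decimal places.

bisector direction at 305.0727° = (0.574615,-0.818424)
center distance |VC| = r/sin(θ/2) = 10.601170/sin(80.3895°) = 10.752069
C = V + |VC|·bis = (22.3749,-23.3854)
T_A = V + ((C−V)·d_A)·d_A = V + 1.7950·d_A = (14.9203,-15.8479)
T_B = V + ((C−V)·d_B)·d_B = V + 1.7950·d_B = (17.8173,-13.8139)
sweep = 180° − θ = 19.2209°

center=(22.3749,-23.3854) T_A=(14.9203,-15.8479) T_B=(17.8173,-13.8139) sweep=19.2209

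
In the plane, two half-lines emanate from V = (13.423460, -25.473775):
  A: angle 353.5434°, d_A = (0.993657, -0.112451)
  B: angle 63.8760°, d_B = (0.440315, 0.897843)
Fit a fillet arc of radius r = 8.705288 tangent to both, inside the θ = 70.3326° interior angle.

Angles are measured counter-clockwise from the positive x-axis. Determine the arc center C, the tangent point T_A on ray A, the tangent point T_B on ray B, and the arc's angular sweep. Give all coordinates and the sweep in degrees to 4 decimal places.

bisector direction at 28.7097° = (0.877065,0.480372)
center distance |VC| = r/sin(θ/2) = 8.705288/sin(35.1663°) = 15.114617
C = V + |VC|·bis = (26.6800,-18.2131)
T_A = V + ((C−V)·d_A)·d_A = V + 12.3560·d_A = (25.7010,-26.8632)
T_B = V + ((C−V)·d_B)·d_B = V + 12.3560·d_B = (18.8640,-14.3801)
sweep = 180° − θ = 109.6674°

center=(26.6800,-18.2131) T_A=(25.7010,-26.8632) T_B=(18.8640,-14.3801) sweep=109.6674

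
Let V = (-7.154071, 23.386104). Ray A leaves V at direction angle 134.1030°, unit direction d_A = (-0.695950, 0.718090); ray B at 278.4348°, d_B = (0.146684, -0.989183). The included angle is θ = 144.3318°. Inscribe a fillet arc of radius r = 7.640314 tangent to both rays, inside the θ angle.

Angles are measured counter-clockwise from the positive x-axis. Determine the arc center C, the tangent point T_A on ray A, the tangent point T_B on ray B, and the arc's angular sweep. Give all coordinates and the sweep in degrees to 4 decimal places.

bisector direction at 206.2689° = (-0.896727,-0.442585)
center distance |VC| = r/sin(θ/2) = 7.640314/sin(72.1659°) = 8.025984
C = V + |VC|·bis = (-14.3512,19.8339)
T_A = V + ((C−V)·d_A)·d_A = V + 2.4581·d_A = (-8.8648,25.1512)
T_B = V + ((C−V)·d_B)·d_B = V + 2.4581·d_B = (-6.7935,20.9546)
sweep = 180° − θ = 35.6682°

center=(-14.3512,19.8339) T_A=(-8.8648,25.1512) T_B=(-6.7935,20.9546) sweep=35.6682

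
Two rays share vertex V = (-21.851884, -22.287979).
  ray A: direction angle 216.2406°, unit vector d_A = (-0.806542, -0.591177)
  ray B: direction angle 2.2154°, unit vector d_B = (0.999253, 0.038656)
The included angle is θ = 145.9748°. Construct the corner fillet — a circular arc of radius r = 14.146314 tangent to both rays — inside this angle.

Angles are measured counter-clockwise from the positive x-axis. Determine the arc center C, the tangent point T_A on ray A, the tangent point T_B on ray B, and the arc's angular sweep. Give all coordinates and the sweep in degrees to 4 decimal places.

bisector direction at 289.2280° = (0.329328,-0.944216)
center distance |VC| = r/sin(θ/2) = 14.146314/sin(72.9874°) = 14.793679
C = V + |VC|·bis = (-16.9799,-36.2564)
T_A = V + ((C−V)·d_A)·d_A = V + 4.3284·d_A = (-25.3429,-24.8468)
T_B = V + ((C−V)·d_B)·d_B = V + 4.3284·d_B = (-17.5268,-22.1207)
sweep = 180° − θ = 34.0252°

center=(-16.9799,-36.2564) T_A=(-25.3429,-24.8468) T_B=(-17.5268,-22.1207) sweep=34.0252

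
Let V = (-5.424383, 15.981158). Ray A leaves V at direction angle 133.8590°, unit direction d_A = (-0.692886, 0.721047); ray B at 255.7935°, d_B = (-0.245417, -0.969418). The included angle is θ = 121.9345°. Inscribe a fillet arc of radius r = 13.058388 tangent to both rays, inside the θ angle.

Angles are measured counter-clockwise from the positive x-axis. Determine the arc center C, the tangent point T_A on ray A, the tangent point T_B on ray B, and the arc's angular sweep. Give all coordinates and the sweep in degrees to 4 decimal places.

center=(-19.8622,12.1594) T_A=(-10.4465,21.2074) T_B=(-7.2032,8.9547) sweep=58.0655

bisector direction at 194.8263° = (-0.966706,-0.255889)
center distance |VC| = r/sin(θ/2) = 13.058388/sin(60.9672°) = 14.935096
C = V + |VC|·bis = (-19.8622,12.1594)
T_A = V + ((C−V)·d_A)·d_A = V + 7.2481·d_A = (-10.4465,21.2074)
T_B = V + ((C−V)·d_B)·d_B = V + 7.2481·d_B = (-7.2032,8.9547)
sweep = 180° − θ = 58.0655°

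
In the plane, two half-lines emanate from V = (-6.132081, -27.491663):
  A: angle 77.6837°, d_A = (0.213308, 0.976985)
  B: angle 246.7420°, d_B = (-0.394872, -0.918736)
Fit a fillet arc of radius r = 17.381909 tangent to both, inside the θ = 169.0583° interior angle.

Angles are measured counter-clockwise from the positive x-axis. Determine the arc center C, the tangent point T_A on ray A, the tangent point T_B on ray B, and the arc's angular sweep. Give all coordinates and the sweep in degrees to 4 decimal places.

bisector direction at 162.2129° = (-0.952198,0.305482)
center distance |VC| = r/sin(θ/2) = 17.381909/sin(84.5292°) = 17.461449
C = V + |VC|·bis = (-22.7588,-22.1575)
T_A = V + ((C−V)·d_A)·d_A = V + 1.6648·d_A = (-5.7770,-25.8652)
T_B = V + ((C−V)·d_B)·d_B = V + 1.6648·d_B = (-6.7894,-29.0211)
sweep = 180° − θ = 10.9417°

center=(-22.7588,-22.1575) T_A=(-5.7770,-25.8652) T_B=(-6.7894,-29.0211) sweep=10.9417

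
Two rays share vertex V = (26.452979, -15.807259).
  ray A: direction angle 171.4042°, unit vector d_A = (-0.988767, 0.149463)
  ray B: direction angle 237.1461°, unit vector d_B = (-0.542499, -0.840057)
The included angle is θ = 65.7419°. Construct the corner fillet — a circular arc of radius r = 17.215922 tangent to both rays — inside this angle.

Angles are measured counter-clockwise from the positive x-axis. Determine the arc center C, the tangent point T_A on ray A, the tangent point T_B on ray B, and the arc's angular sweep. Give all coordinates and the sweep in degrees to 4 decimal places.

center=(-2.4623,-28.8479) T_A=(0.1109,-11.8254) T_B=(12.0001,-38.1875) sweep=114.2581

bisector direction at 204.2752° = (-0.911582,-0.411119)
center distance |VC| = r/sin(θ/2) = 17.215922/sin(32.8710°) = 31.719878
C = V + |VC|·bis = (-2.4623,-28.8479)
T_A = V + ((C−V)·d_A)·d_A = V + 26.6414·d_A = (0.1109,-11.8254)
T_B = V + ((C−V)·d_B)·d_B = V + 26.6414·d_B = (12.0001,-38.1875)
sweep = 180° − θ = 114.2581°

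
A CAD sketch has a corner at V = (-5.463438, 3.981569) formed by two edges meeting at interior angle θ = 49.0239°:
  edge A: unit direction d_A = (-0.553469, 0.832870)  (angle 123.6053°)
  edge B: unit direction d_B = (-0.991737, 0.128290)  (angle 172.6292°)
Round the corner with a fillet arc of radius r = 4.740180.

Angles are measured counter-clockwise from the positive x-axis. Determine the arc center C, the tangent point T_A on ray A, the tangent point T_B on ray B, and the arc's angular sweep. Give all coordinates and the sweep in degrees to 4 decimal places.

bisector direction at 148.1173° = (-0.849131,0.528183)
center distance |VC| = r/sin(θ/2) = 4.740180/sin(24.5119°) = 11.425341
C = V + |VC|·bis = (-15.1650,10.0162)
T_A = V + ((C−V)·d_A)·d_A = V + 10.3956·d_A = (-11.2171,12.6398)
T_B = V + ((C−V)·d_B)·d_B = V + 10.3956·d_B = (-15.7732,5.3152)
sweep = 180° − θ = 130.9761°

center=(-15.1650,10.0162) T_A=(-11.2171,12.6398) T_B=(-15.7732,5.3152) sweep=130.9761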